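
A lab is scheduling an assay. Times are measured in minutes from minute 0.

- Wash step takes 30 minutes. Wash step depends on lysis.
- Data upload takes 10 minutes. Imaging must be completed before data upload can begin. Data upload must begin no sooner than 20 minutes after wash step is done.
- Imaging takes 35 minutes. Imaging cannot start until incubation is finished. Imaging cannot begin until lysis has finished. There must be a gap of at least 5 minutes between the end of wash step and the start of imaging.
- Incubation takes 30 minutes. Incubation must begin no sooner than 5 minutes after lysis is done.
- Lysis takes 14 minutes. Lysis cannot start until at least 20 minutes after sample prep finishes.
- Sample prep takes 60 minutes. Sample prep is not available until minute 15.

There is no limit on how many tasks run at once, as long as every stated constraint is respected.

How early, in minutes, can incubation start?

Sample prep cannot begin until its own release at minute 15. It runs from minute 15 to 15 + 60 = minute 75.
Lysis waits on sample prep (finishes minute 75, plus 20-minute gap → minute 95), so it starts at minute 95 and finishes at 95 + 14 = minute 109.
Incubation waits on lysis (finishes minute 109, plus 5-minute gap → minute 114), so the earliest it can start is minute 114.

114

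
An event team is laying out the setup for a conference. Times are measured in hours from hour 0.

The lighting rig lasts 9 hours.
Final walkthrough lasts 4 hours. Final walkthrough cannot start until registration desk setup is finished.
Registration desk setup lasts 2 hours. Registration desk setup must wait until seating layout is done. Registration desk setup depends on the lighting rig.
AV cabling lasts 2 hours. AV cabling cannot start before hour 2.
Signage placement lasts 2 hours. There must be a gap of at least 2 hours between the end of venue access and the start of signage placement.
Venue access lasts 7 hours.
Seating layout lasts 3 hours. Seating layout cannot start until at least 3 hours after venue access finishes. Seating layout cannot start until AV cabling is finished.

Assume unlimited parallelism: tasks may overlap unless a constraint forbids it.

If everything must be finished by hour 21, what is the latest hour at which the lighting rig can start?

6

Final walkthrough has no dependents, so it just needs to finish by hour 21. Starting by 21 − 4 = hour 17 achieves that.
Registration desk setup must finish before final walkthrough (must start by hour 17). With a 2-hour duration, registration desk setup must start by 17 − 2 = hour 15.
Since registration desk setup (must start by hour 15) depends on it, the lighting rig must finish by hour 15. Backing off its 9-hour duration gives a latest start of hour 6.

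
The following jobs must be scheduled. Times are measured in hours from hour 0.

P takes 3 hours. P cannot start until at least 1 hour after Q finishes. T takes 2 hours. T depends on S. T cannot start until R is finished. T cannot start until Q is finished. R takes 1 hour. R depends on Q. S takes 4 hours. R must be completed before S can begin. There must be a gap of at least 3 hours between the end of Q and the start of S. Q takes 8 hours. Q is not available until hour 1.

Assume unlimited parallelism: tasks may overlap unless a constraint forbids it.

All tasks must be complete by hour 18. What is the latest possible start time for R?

11

To finish by hour 18, T (duration 2) must start no later than hour 16.
S must finish before T (must start by hour 16). With a 4-hour duration, S must start by 16 − 4 = hour 12.
For R: S (must start by hour 12); T (must start by hour 16). The most restrictive is hour 12; with a 1-hour duration, R must start by hour 11.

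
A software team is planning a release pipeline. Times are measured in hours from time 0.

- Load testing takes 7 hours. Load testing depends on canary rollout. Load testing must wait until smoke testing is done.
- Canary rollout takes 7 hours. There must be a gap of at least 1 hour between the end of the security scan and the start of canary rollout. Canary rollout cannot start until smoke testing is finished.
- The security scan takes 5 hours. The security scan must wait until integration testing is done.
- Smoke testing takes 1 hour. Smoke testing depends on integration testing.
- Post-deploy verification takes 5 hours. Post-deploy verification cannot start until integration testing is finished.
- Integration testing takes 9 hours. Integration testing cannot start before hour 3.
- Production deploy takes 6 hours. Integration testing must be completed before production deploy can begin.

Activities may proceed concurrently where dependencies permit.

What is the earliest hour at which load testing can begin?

25

After its own release at hour 3, integration testing can start at hour 3 and finishes at hour 12.
After integration testing (finishes hour 12), smoke testing can start at hour 12 and finishes at hour 13.
The security scan waits on integration testing (finishes hour 12), so it starts at hour 12 and finishes at 12 + 5 = hour 17.
Canary rollout cannot start until the security scan (finishes hour 17, plus 1-hour gap → hour 18); smoke testing (finishes hour 13). The controlling bound is hour 18, so canary rollout finishes at 18 + 7 = hour 25.
Load testing waits on canary rollout (finishes hour 25); smoke testing (finishes hour 13). The latest of these is hour 25, which is the earliest load testing can start.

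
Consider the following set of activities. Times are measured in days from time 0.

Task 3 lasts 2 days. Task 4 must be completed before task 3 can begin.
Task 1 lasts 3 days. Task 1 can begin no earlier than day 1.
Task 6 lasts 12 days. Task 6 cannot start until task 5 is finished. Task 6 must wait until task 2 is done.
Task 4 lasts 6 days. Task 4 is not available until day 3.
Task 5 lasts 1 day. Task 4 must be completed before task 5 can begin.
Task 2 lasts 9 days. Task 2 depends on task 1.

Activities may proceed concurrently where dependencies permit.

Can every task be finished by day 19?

No

After its own release at day 3, task 4 can start at day 3 and finishes at day 9.
Task 5 waits on task 4 (finishes day 9), so it starts at day 9 and finishes at 9 + 1 = day 10.
Task 3 cannot begin until task 4 (finishes day 9). It runs from day 9 to 9 + 2 = day 11.
Task 1 waits on its own release at day 1, so it starts at day 1 and finishes at 1 + 3 = day 4.
Task 2 cannot begin until task 1 (finishes day 4). It runs from day 4 to 4 + 9 = day 13.
Task 6 has to wait for task 5 (finishes day 10); task 2 (finishes day 13). The latest of these is day 13, so task 6 runs day 13 to 13 + 12 = day 25.
The earliest everything can be done is day 25, which is after the deadline of 19, so it is not possible.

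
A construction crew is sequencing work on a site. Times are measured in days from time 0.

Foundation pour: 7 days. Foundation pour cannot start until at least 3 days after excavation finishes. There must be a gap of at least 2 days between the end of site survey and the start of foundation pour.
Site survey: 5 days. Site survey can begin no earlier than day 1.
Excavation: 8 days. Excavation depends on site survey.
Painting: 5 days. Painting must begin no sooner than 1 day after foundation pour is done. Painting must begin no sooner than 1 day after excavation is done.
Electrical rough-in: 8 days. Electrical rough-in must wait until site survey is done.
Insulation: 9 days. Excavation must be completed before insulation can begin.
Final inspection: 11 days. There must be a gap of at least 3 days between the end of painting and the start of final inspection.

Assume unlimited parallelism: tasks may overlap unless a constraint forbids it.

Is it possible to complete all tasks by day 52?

After its own release at day 1, site survey can start at day 1 and finishes at day 6.
Electrical rough-in waits on site survey (finishes day 6), so it starts at day 6 and finishes at 6 + 8 = day 14.
Excavation cannot begin until site survey (finishes day 6). It runs from day 6 to 6 + 8 = day 14.
Insulation waits on excavation (finishes day 14), so it starts at day 14 and finishes at 14 + 9 = day 23.
Foundation pour needs all of excavation (finishes day 14, plus 3-day gap → day 17); site survey (finishes day 6, plus 2-day gap → day 8). That puts its earliest start at day 17; it finishes at 17 + 7 = day 24.
For painting: foundation pour (finishes day 24, plus 1-day gap → day 25); excavation (finishes day 14, plus 1-day gap → day 15). Taking the maximum gives a start of day 25, and it finishes at 25 + 5 = day 30.
Final inspection cannot begin until painting (finishes day 30, plus 3-day gap → day 33). It runs from day 33 to 33 + 11 = day 44.
Every task is finished by day 44, which is no later than the deadline of 52, so the schedule is feasible.

Yes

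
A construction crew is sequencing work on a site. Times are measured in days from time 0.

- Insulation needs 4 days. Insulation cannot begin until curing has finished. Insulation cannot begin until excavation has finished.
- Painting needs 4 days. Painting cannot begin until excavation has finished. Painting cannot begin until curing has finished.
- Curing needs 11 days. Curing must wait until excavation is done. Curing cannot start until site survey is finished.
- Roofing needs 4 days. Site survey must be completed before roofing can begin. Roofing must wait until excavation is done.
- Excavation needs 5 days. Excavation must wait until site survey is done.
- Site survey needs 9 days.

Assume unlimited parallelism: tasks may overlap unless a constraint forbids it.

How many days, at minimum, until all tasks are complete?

29

Nothing blocks site survey, so it runs from day 0 to day 9.
Excavation waits on site survey (finishes day 9), so it starts at day 9 and finishes at 9 + 5 = day 14.
For roofing: site survey (finishes day 9); excavation (finishes day 14). Taking the maximum gives a start of day 14, and it finishes at 14 + 4 = day 18.
Curing has to wait for excavation (finishes day 14); site survey (finishes day 9). The latest of these is day 14, so curing runs day 14 to 14 + 11 = day 25.
Painting needs all of excavation (finishes day 14); curing (finishes day 25). That puts its earliest start at day 25; it finishes at 25 + 4 = day 29.
Insulation has to wait for curing (finishes day 25); excavation (finishes day 14). The latest of these is day 25, so insulation runs day 25 to 25 + 4 = day 29.
All tasks are finished once the last one completes. Finish times: Site survey at 9, Excavation at 14, Curing at 25, Roofing at 18, Insulation at 29, Painting at 29. The latest is day 29.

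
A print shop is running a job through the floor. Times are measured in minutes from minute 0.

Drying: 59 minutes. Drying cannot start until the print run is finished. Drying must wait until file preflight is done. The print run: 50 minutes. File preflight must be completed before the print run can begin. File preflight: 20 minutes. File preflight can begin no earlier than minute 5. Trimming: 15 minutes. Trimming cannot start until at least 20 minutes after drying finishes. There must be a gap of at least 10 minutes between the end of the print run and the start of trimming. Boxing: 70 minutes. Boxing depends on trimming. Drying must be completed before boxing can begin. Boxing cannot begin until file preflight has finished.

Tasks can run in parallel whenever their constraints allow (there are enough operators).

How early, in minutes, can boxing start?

File preflight waits on its own release at minute 5, so it starts at minute 5 and finishes at 5 + 20 = minute 25.
The print run cannot begin until file preflight (finishes minute 25). It runs from minute 25 to 25 + 50 = minute 75.
For drying: the print run (finishes minute 75); file preflight (finishes minute 25). Taking the maximum gives a start of minute 75, and it finishes at 75 + 59 = minute 134.
Trimming cannot start until drying (finishes minute 134, plus 20-minute gap → minute 154); the print run (finishes minute 75, plus 10-minute gap → minute 85). The controlling bound is minute 154, so trimming finishes at 154 + 15 = minute 169.
Boxing waits on trimming (finishes minute 169); drying (finishes minute 134); file preflight (finishes minute 25). The latest of these is minute 169, which is the earliest boxing can start.

169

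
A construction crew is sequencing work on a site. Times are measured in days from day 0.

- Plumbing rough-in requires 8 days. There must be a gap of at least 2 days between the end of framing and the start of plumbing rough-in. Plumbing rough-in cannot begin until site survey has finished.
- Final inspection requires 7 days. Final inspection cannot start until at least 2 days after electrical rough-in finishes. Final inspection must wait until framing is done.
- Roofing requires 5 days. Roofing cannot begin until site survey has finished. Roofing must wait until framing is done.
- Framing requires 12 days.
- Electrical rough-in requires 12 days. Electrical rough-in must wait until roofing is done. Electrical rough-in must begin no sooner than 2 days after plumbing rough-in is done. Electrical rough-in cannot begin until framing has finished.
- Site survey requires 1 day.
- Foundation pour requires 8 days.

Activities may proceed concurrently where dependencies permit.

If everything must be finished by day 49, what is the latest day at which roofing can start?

23

To finish by day 49, final inspection (duration 7) must start no later than day 42.
Electrical rough-in must finish before final inspection (must start by day 42, minus 2-day gap → day 40). With a 12-day duration, electrical rough-in must start by 40 − 12 = day 28.
Roofing must finish before electrical rough-in (must start by day 28). With a 5-day duration, roofing must start by 28 − 5 = day 23.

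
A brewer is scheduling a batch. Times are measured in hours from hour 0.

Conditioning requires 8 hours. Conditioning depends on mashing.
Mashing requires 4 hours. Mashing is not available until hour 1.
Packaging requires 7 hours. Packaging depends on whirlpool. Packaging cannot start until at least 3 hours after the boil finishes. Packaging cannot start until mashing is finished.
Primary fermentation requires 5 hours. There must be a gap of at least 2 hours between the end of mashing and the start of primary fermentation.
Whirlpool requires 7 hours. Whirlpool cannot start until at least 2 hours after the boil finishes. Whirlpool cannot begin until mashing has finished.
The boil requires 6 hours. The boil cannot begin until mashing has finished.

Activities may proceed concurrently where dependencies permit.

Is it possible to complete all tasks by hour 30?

Mashing cannot begin until its own release at hour 1. It runs from hour 1 to 1 + 4 = hour 5.
Conditioning waits on mashing (finishes hour 5), so it starts at hour 5 and finishes at 5 + 8 = hour 13.
Primary fermentation cannot begin until mashing (finishes hour 5, plus 2-hour gap → hour 7). It runs from hour 7 to 7 + 5 = hour 12.
The boil cannot begin until mashing (finishes hour 5). It runs from hour 5 to 5 + 6 = hour 11.
Whirlpool has to wait for the boil (finishes hour 11, plus 2-hour gap → hour 13); mashing (finishes hour 5). The latest of these is hour 13, so whirlpool runs hour 13 to 13 + 7 = hour 20.
Packaging cannot start until whirlpool (finishes hour 20); the boil (finishes hour 11, plus 3-hour gap → hour 14); mashing (finishes hour 5). The controlling bound is hour 20, so packaging finishes at 20 + 7 = hour 27.
Every task is finished by hour 27, which is no later than the deadline of 30, so the schedule is feasible.

Yes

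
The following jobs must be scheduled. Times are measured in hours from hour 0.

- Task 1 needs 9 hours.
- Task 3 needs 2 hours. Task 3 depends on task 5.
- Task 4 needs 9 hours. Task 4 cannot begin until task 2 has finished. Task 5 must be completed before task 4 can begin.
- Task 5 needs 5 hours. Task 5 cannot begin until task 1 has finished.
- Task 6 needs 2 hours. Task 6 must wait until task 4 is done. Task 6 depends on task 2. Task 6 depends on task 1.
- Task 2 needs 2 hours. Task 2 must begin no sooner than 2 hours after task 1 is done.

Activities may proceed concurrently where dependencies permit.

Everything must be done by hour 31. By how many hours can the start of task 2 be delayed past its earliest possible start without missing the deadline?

Task 1 has no prerequisites, so it starts at hour 0 and finishes at hour 9.
Task 2 cannot begin until task 1 (finishes hour 9, plus 2-hour gap → hour 11). It runs from hour 11 to 11 + 2 = hour 13.

Working backward from the deadline:
Nothing follows task 6; the deadline of hour 31 is its only limit. It must start by 31 − 2 = hour 29.
Task 4 must finish before task 6 (must start by hour 29). With a 9-hour duration, task 4 must start by 29 − 9 = hour 20.
For task 2: task 4 (must start by hour 20); task 6 (must start by hour 29). The most restrictive is hour 20; with a 2-hour duration, task 2 must start by hour 18.
So task 2 can start as early as hour 11 and as late as hour 18, giving 18 − 11 = 7 hours of slack.

7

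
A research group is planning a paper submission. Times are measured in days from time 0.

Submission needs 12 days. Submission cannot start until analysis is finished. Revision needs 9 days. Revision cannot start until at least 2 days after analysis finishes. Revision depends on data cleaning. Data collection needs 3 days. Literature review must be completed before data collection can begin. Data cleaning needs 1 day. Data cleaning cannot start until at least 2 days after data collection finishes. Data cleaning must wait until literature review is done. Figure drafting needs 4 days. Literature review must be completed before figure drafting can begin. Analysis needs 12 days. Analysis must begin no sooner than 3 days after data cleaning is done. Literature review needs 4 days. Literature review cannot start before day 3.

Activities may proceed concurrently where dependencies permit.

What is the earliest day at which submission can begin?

28

After its own release at day 3, literature review can start at day 3 and finishes at day 7.
After literature review (finishes day 7), data collection can start at day 7 and finishes at day 10.
Data cleaning has to wait for data collection (finishes day 10, plus 2-day gap → day 12); literature review (finishes day 7). The latest of these is day 12, so data cleaning runs day 12 to 12 + 1 = day 13.
Analysis waits on data cleaning (finishes day 13, plus 3-day gap → day 16), so it starts at day 16 and finishes at 16 + 12 = day 28.
Submission waits on analysis (finishes day 28), so the earliest it can start is day 28.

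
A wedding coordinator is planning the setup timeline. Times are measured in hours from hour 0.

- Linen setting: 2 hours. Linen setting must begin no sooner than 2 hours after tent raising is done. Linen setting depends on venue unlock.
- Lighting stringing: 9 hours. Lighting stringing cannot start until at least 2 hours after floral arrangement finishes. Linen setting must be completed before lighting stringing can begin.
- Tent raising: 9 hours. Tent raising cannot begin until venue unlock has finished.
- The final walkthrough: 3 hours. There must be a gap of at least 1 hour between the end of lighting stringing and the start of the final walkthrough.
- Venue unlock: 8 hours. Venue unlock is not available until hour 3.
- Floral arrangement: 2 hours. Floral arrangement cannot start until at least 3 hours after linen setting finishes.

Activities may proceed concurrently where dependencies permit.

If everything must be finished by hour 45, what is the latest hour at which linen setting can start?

23

To finish by hour 45, the final walkthrough (duration 3) must start no later than hour 42.
Lighting stringing feeds into the final walkthrough (must start by hour 42, minus 1-hour gap → hour 41); so lighting stringing must finish by hour 41 and therefore start by hour 32.
Since lighting stringing (must start by hour 32, minus 2-hour gap → hour 30) depends on it, floral arrangement must finish by hour 30. Backing off its 2-hour duration gives a latest start of hour 28.
Linen setting feeds floral arrangement (must start by hour 28, minus 3-hour gap → hour 25); lighting stringing (must start by hour 32). Taking the minimum, linen setting must finish by hour 25 and start by 25 − 2 = hour 23.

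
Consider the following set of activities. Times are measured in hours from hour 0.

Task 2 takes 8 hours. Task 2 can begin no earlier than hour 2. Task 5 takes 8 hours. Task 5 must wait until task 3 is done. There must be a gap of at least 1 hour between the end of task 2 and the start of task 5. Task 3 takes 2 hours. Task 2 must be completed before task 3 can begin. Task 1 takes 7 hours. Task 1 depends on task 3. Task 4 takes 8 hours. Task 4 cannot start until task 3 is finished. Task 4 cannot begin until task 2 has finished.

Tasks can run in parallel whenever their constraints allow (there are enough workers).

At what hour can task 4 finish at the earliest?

20

Task 2 cannot begin until its own release at hour 2. It runs from hour 2 to 2 + 8 = hour 10.
Task 3 cannot begin until task 2 (finishes hour 10). It runs from hour 10 to 10 + 2 = hour 12.
Task 4 needs all of task 3 (finishes hour 12); task 2 (finishes hour 10). That puts its earliest start at hour 12; it finishes at 12 + 8 = hour 20.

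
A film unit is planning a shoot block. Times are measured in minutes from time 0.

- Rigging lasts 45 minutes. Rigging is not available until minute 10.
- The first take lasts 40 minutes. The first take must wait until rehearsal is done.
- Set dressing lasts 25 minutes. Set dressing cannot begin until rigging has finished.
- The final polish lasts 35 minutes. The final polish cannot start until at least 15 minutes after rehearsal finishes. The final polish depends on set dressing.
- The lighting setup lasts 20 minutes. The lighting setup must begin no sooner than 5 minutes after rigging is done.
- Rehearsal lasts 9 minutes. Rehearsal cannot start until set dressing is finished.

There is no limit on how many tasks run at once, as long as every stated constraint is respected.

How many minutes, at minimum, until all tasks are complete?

Rigging waits on its own release at minute 10, so it starts at minute 10 and finishes at 10 + 45 = minute 55.
After rigging (finishes minute 55, plus 5-minute gap → minute 60), the lighting setup can start at minute 60 and finishes at minute 80.
After rigging (finishes minute 55), set dressing can start at minute 55 and finishes at minute 80.
Rehearsal cannot begin until set dressing (finishes minute 80). It runs from minute 80 to 80 + 9 = minute 89.
The first take waits on rehearsal (finishes minute 89), so it starts at minute 89 and finishes at 89 + 40 = minute 129.
For the final polish: rehearsal (finishes minute 89, plus 15-minute gap → minute 104); set dressing (finishes minute 80). Taking the maximum gives a start of minute 104, and it finishes at 104 + 35 = minute 139.
All tasks are finished once the last one completes. Finish times: Rigging at 55, Set dressing at 80, The lighting setup at 80, Rehearsal at 89, The final polish at 139, The first take at 129. The latest is minute 139.

139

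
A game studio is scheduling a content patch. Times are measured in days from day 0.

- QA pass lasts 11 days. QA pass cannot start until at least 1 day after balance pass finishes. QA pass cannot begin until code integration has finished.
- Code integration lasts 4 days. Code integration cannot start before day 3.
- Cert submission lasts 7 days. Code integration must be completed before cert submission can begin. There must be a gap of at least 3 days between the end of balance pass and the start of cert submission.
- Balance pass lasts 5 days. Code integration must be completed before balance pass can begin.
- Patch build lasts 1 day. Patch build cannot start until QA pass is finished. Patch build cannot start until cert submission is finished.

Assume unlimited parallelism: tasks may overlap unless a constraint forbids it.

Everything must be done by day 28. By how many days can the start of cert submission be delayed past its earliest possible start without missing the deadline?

5

Code integration cannot begin until its own release at day 3. It runs from day 3 to 3 + 4 = day 7.
Balance pass waits on code integration (finishes day 7), so it starts at day 7 and finishes at 7 + 5 = day 12.
Cert submission needs all of code integration (finishes day 7); balance pass (finishes day 12, plus 3-day gap → day 15). That puts its earliest start at day 15; it finishes at 15 + 7 = day 22.

Working backward from the deadline:
Patch build has no dependents, so it just needs to finish by day 28. Starting by 28 − 1 = day 27 achieves that.
Cert submission has to be done before patch build (must start by day 27). That means finishing by day 27, i.e. starting by 27 − 7 = day 20.
So cert submission can start as early as day 15 and as late as day 20, giving 20 − 15 = 5 days of slack.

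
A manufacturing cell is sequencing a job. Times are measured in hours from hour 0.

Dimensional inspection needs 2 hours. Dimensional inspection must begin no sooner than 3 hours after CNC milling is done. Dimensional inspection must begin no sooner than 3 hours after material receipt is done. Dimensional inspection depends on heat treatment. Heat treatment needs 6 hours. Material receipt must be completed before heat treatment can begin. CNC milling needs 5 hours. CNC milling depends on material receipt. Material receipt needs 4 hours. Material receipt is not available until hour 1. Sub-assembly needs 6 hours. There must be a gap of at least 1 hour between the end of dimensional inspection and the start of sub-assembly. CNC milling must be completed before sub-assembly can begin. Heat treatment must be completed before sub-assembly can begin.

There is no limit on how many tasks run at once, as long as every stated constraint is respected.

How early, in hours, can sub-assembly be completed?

22

Material receipt waits on its own release at hour 1, so it starts at hour 1 and finishes at 1 + 4 = hour 5.
Heat treatment cannot begin until material receipt (finishes hour 5). It runs from hour 5 to 5 + 6 = hour 11.
CNC milling waits on material receipt (finishes hour 5), so it starts at hour 5 and finishes at 5 + 5 = hour 10.
For dimensional inspection: CNC milling (finishes hour 10, plus 3-hour gap → hour 13); material receipt (finishes hour 5, plus 3-hour gap → hour 8); heat treatment (finishes hour 11). Taking the maximum gives a start of hour 13, and it finishes at 13 + 2 = hour 15.
Sub-assembly has to wait for dimensional inspection (finishes hour 15, plus 1-hour gap → hour 16); CNC milling (finishes hour 10); heat treatment (finishes hour 11). The latest of these is hour 16, so sub-assembly runs hour 16 to 16 + 6 = hour 22.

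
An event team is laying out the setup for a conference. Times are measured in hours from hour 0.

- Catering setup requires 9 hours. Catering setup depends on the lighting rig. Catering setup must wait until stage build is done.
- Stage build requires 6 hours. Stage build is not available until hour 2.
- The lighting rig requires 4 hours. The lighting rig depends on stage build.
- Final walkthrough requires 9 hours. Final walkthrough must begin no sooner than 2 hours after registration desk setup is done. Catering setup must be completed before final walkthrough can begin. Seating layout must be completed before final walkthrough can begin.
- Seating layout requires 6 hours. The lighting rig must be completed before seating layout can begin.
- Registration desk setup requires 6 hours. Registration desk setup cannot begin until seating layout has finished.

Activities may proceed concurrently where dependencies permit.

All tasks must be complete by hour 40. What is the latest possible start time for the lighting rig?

13

Final walkthrough must finish by hour 40; it takes 9 hours, so it must start by 40 − 9 = hour 31.
Registration desk setup has to be done before final walkthrough (must start by hour 31, minus 2-hour gap → hour 29). That means finishing by hour 29, i.e. starting by 29 − 6 = hour 23.
For seating layout: registration desk setup (must start by hour 23); final walkthrough (must start by hour 31). The most restrictive is hour 23; with a 6-hour duration, seating layout must start by hour 17.
Catering setup has to be done before final walkthrough (must start by hour 31). That means finishing by hour 31, i.e. starting by 31 − 9 = hour 22.
For the lighting rig: seating layout (must start by hour 17); catering setup (must start by hour 22). The most restrictive is hour 17; with a 4-hour duration, the lighting rig must start by hour 13.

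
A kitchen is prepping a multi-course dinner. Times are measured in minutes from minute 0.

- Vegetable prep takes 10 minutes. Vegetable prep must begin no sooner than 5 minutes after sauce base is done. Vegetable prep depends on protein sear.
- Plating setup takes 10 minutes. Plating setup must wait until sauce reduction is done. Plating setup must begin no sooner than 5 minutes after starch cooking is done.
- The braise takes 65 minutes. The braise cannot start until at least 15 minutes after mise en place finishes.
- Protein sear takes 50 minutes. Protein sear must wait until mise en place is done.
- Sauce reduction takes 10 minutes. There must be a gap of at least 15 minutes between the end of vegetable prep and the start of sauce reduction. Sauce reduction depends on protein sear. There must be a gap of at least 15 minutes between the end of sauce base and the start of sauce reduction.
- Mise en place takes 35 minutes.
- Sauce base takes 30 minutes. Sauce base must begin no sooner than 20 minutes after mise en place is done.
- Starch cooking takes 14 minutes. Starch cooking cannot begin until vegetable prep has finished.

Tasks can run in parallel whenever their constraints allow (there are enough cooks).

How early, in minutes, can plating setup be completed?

Mise en place can start immediately at minute 0; it finishes at minute 35.
After mise en place (finishes minute 35), protein sear can start at minute 35 and finishes at minute 85.
Sauce base cannot begin until mise en place (finishes minute 35, plus 20-minute gap → minute 55). It runs from minute 55 to 55 + 30 = minute 85.
Vegetable prep needs all of sauce base (finishes minute 85, plus 5-minute gap → minute 90); protein sear (finishes minute 85). That puts its earliest start at minute 90; it finishes at 90 + 10 = minute 100.
Starch cooking waits on vegetable prep (finishes minute 100), so it starts at minute 100 and finishes at 100 + 14 = minute 114.
Sauce reduction cannot start until vegetable prep (finishes minute 100, plus 15-minute gap → minute 115); protein sear (finishes minute 85); sauce base (finishes minute 85, plus 15-minute gap → minute 100). The controlling bound is minute 115, so sauce reduction finishes at 115 + 10 = minute 125.
For plating setup: sauce reduction (finishes minute 125); starch cooking (finishes minute 114, plus 5-minute gap → minute 119). Taking the maximum gives a start of minute 125, and it finishes at 125 + 10 = minute 135.

135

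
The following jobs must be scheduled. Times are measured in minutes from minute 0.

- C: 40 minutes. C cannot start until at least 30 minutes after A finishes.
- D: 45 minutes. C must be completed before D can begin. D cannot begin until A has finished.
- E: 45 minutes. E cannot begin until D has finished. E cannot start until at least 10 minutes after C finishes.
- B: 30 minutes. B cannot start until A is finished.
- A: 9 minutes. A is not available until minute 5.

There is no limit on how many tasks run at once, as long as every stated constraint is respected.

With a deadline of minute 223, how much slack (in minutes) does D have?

49

After its own release at minute 5, A can start at minute 5 and finishes at minute 14.
C waits on A (finishes minute 14, plus 30-minute gap → minute 44), so it starts at minute 44 and finishes at 44 + 40 = minute 84.
D needs all of C (finishes minute 84); A (finishes minute 14). That puts its earliest start at minute 84; it finishes at 84 + 45 = minute 129.

Working backward from the deadline:
E has no dependents, so it just needs to finish by minute 223. Starting by 223 − 45 = minute 178 achieves that.
D has to be done before E (must start by minute 178). That means finishing by minute 178, i.e. starting by 178 − 45 = minute 133.
So D can start as early as minute 84 and as late as minute 133, giving 133 − 84 = 49 minutes of slack.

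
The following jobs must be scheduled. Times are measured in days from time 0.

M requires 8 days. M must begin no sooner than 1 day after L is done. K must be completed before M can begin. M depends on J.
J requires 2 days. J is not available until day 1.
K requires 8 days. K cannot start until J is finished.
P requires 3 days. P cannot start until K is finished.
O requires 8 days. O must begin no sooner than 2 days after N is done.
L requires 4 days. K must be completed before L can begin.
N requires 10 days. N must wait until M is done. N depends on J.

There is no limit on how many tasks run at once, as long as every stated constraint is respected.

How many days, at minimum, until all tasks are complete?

44

J waits on its own release at day 1, so it starts at day 1 and finishes at 1 + 2 = day 3.
K cannot begin until J (finishes day 3). It runs from day 3 to 3 + 8 = day 11.
P cannot begin until K (finishes day 11). It runs from day 11 to 11 + 3 = day 14.
After K (finishes day 11), L can start at day 11 and finishes at day 15.
M has to wait for L (finishes day 15, plus 1-day gap → day 16); K (finishes day 11); J (finishes day 3). The latest of these is day 16, so M runs day 16 to 16 + 8 = day 24.
N needs all of M (finishes day 24); J (finishes day 3). That puts its earliest start at day 24; it finishes at 24 + 10 = day 34.
After N (finishes day 34, plus 2-day gap → day 36), O can start at day 36 and finishes at day 44.
All tasks are finished once the last one completes. Finish times: J at 3, K at 11, L at 15, M at 24, N at 34, O at 44, P at 14. The latest is day 44.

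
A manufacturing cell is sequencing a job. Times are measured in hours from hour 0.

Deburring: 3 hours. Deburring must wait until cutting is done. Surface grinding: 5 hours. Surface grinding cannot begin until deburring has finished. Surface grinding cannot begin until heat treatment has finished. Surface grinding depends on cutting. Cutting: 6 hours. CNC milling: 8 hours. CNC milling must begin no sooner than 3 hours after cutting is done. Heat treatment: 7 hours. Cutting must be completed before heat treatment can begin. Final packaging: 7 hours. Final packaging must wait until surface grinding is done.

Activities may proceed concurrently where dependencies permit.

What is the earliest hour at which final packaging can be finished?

25

Cutting can start immediately at hour 0; it finishes at hour 6.
Heat treatment waits on cutting (finishes hour 6), so it starts at hour 6 and finishes at 6 + 7 = hour 13.
Deburring cannot begin until cutting (finishes hour 6). It runs from hour 6 to 6 + 3 = hour 9.
Surface grinding has to wait for deburring (finishes hour 9); heat treatment (finishes hour 13); cutting (finishes hour 6). The latest of these is hour 13, so surface grinding runs hour 13 to 13 + 5 = hour 18.
Final packaging cannot begin until surface grinding (finishes hour 18). It runs from hour 18 to 18 + 7 = hour 25.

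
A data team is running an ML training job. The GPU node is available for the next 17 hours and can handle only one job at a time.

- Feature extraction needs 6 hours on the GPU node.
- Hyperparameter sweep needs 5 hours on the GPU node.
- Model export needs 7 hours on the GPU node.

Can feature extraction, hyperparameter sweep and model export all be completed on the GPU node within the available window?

No

Running back to back, the jobs need 6 + 5 + 7 = 18 hours on the GPU node.
Since 18 > 17, they cannot all fit.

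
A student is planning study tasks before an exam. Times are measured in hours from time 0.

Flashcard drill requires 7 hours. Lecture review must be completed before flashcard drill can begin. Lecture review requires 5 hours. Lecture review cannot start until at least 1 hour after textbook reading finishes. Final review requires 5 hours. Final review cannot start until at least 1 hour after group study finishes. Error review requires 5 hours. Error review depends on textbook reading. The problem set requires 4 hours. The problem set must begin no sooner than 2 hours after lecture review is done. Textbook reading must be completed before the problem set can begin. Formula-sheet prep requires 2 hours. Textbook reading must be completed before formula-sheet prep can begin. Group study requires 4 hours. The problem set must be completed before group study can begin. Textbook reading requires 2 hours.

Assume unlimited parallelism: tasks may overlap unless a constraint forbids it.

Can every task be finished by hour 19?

Nothing blocks textbook reading, so it runs from hour 0 to hour 2.
Formula-sheet prep waits on textbook reading (finishes hour 2), so it starts at hour 2 and finishes at 2 + 2 = hour 4.
Error review cannot begin until textbook reading (finishes hour 2). It runs from hour 2 to 2 + 5 = hour 7.
Lecture review cannot begin until textbook reading (finishes hour 2, plus 1-hour gap → hour 3). It runs from hour 3 to 3 + 5 = hour 8.
After lecture review (finishes hour 8), flashcard drill can start at hour 8 and finishes at hour 15.
The problem set cannot start until lecture review (finishes hour 8, plus 2-hour gap → hour 10); textbook reading (finishes hour 2). The controlling bound is hour 10, so the problem set finishes at 10 + 4 = hour 14.
Group study waits on the problem set (finishes hour 14), so it starts at hour 14 and finishes at 14 + 4 = hour 18.
After group study (finishes hour 18, plus 1-hour gap → hour 19), final review can start at hour 19 and finishes at hour 24.
The earliest everything can be done is hour 24, which is after the deadline of 19, so it is not possible.

No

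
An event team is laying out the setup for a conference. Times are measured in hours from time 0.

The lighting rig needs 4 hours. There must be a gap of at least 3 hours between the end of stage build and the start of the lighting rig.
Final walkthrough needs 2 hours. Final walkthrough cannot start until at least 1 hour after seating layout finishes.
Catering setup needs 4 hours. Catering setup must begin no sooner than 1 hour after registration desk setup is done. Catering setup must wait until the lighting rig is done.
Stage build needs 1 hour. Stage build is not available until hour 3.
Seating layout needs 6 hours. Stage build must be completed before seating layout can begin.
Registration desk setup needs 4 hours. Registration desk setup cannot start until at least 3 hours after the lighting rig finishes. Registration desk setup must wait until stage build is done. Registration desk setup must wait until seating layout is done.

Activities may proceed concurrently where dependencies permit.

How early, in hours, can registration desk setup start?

After its own release at hour 3, stage build can start at hour 3 and finishes at hour 4.
Seating layout cannot begin until stage build (finishes hour 4). It runs from hour 4 to 4 + 6 = hour 10.
The lighting rig cannot begin until stage build (finishes hour 4, plus 3-hour gap → hour 7). It runs from hour 7 to 7 + 4 = hour 11.
Registration desk setup waits on the lighting rig (finishes hour 11, plus 3-hour gap → hour 14); stage build (finishes hour 4); seating layout (finishes hour 10). The latest of these is hour 14, which is the earliest registration desk setup can start.

14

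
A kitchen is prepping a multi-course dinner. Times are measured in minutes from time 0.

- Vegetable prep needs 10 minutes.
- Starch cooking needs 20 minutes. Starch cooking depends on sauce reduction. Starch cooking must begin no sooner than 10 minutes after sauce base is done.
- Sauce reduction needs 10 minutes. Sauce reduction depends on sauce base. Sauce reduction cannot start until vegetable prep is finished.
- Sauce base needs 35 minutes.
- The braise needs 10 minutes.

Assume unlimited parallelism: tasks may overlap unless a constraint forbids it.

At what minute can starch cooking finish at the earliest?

Nothing blocks vegetable prep, so it runs from minute 0 to minute 10.
Sauce base can start immediately at minute 0; it finishes at minute 35.
Sauce reduction has to wait for sauce base (finishes minute 35); vegetable prep (finishes minute 10). The latest of these is minute 35, so sauce reduction runs minute 35 to 35 + 10 = minute 45.
For starch cooking: sauce reduction (finishes minute 45); sauce base (finishes minute 35, plus 10-minute gap → minute 45). Taking the maximum gives a start of minute 45, and it finishes at 45 + 20 = minute 65.

65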